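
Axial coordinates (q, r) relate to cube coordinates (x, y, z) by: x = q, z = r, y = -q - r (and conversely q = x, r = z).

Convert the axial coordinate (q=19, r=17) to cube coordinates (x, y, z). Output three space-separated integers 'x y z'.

x = q = 19
z = r = 17
y = -x - z = -(19) - (17) = -36

Answer: 19 -36 17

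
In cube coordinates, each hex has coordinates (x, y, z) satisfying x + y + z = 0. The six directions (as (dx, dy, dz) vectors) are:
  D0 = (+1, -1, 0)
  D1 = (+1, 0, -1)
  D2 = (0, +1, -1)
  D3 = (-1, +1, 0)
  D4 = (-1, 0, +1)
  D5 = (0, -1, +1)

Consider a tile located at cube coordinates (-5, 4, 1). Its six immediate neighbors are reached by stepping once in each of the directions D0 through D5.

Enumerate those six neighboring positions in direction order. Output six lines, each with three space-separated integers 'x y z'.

Answer: -4 3 1
-4 4 0
-5 5 0
-6 5 1
-6 4 2
-5 3 2

Derivation:
Center: (-5, 4, 1). Add each direction:
  D0: (-5, 4, 1) + (1, -1, 0) = (-4, 3, 1)
  D1: (-5, 4, 1) + (1, 0, -1) = (-4, 4, 0)
  D2: (-5, 4, 1) + (0, 1, -1) = (-5, 5, 0)
  D3: (-5, 4, 1) + (-1, 1, 0) = (-6, 5, 1)
  D4: (-5, 4, 1) + (-1, 0, 1) = (-6, 4, 2)
  D5: (-5, 4, 1) + (0, -1, 1) = (-5, 3, 2)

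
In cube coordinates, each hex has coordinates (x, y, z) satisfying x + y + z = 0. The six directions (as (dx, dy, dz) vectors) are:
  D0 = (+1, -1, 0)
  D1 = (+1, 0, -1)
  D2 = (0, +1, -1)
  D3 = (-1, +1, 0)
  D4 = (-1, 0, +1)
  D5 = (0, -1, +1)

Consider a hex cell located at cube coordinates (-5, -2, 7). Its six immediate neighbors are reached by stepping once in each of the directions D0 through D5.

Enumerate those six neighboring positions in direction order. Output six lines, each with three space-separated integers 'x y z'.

Answer: -4 -3 7
-4 -2 6
-5 -1 6
-6 -1 7
-6 -2 8
-5 -3 8

Derivation:
Center: (-5, -2, 7). Add each direction:
  D0: (-5, -2, 7) + (1, -1, 0) = (-4, -3, 7)
  D1: (-5, -2, 7) + (1, 0, -1) = (-4, -2, 6)
  D2: (-5, -2, 7) + (0, 1, -1) = (-5, -1, 6)
  D3: (-5, -2, 7) + (-1, 1, 0) = (-6, -1, 7)
  D4: (-5, -2, 7) + (-1, 0, 1) = (-6, -2, 8)
  D5: (-5, -2, 7) + (0, -1, 1) = (-5, -3, 8)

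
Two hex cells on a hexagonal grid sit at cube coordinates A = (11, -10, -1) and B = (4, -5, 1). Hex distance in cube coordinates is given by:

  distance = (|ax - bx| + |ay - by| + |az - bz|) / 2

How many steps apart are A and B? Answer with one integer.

|ax - bx| = |11 - 4| = 7
|ay - by| = |-10 - (-5)| = 5
|az - bz| = |-1 - 1| = 2
distance = (7 + 5 + 2) / 2 = 14 / 2 = 7

Answer: 7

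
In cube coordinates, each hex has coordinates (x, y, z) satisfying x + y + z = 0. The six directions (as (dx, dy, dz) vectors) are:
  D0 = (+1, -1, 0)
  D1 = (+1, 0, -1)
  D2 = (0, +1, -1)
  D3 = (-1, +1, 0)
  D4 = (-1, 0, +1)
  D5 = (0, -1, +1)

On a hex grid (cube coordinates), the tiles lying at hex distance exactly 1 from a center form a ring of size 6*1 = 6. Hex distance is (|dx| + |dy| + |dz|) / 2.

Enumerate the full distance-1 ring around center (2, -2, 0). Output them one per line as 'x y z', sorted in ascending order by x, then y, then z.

Answer: 1 -2 1
1 -1 0
2 -3 1
2 -1 -1
3 -3 0
3 -2 -1

Derivation:
Walk ring at distance 1 from (2, -2, 0):
Start at center + D4*1 = (1, -2, 1)
  hex 0: (1, -2, 1)
  hex 1: (2, -3, 1)
  hex 2: (3, -3, 0)
  hex 3: (3, -2, -1)
  hex 4: (2, -1, -1)
  hex 5: (1, -1, 0)
Sorted: 6 hexes.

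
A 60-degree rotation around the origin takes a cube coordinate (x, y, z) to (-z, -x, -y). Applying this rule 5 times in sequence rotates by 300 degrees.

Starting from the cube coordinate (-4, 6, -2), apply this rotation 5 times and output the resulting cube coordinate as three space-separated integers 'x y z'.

Start: (-4, 6, -2)
Step 1: (-4, 6, -2) -> (-(-2), -(-4), -(6)) = (2, 4, -6)
Step 2: (2, 4, -6) -> (-(-6), -(2), -(4)) = (6, -2, -4)
Step 3: (6, -2, -4) -> (-(-4), -(6), -(-2)) = (4, -6, 2)
Step 4: (4, -6, 2) -> (-(2), -(4), -(-6)) = (-2, -4, 6)
Step 5: (-2, -4, 6) -> (-(6), -(-2), -(-4)) = (-6, 2, 4)

Answer: -6 2 4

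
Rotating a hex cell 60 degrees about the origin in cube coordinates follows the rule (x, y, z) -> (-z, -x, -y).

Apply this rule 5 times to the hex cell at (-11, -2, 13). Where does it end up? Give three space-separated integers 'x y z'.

Answer: 2 -13 11

Derivation:
Start: (-11, -2, 13)
Step 1: (-11, -2, 13) -> (-(13), -(-11), -(-2)) = (-13, 11, 2)
Step 2: (-13, 11, 2) -> (-(2), -(-13), -(11)) = (-2, 13, -11)
Step 3: (-2, 13, -11) -> (-(-11), -(-2), -(13)) = (11, 2, -13)
Step 4: (11, 2, -13) -> (-(-13), -(11), -(2)) = (13, -11, -2)
Step 5: (13, -11, -2) -> (-(-2), -(13), -(-11)) = (2, -13, 11)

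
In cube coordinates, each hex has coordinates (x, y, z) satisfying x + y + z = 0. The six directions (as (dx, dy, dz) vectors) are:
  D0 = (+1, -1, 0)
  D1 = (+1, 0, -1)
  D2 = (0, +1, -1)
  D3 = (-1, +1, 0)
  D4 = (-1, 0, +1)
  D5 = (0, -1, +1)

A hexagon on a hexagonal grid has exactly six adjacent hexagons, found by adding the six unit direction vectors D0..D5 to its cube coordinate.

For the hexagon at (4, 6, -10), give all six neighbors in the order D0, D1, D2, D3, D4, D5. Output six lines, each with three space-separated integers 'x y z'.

Answer: 5 5 -10
5 6 -11
4 7 -11
3 7 -10
3 6 -9
4 5 -9

Derivation:
Center: (4, 6, -10). Add each direction:
  D0: (4, 6, -10) + (1, -1, 0) = (5, 5, -10)
  D1: (4, 6, -10) + (1, 0, -1) = (5, 6, -11)
  D2: (4, 6, -10) + (0, 1, -1) = (4, 7, -11)
  D3: (4, 6, -10) + (-1, 1, 0) = (3, 7, -10)
  D4: (4, 6, -10) + (-1, 0, 1) = (3, 6, -9)
  D5: (4, 6, -10) + (0, -1, 1) = (4, 5, -9)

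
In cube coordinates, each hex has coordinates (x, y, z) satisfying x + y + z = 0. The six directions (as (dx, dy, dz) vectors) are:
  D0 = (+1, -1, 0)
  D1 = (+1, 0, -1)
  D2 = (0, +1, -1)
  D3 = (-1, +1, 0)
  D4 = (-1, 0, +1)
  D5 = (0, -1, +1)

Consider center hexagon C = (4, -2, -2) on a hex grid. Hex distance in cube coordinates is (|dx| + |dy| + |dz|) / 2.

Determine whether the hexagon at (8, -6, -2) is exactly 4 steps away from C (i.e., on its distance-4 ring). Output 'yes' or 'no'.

|px - cx| = |8 - 4| = 4
|py - cy| = |-6 - (-2)| = 4
|pz - cz| = |-2 - (-2)| = 0
distance = (4+4+0)/2 = 8/2 = 4
radius = 4; distance == radius -> yes

Answer: yes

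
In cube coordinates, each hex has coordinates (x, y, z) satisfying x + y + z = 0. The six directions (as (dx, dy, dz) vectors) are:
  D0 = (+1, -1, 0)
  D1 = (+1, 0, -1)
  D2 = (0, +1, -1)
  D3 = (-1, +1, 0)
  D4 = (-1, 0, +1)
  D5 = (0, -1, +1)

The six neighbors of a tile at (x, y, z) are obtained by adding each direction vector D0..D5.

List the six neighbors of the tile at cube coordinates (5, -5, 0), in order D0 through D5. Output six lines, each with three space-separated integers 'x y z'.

Answer: 6 -6 0
6 -5 -1
5 -4 -1
4 -4 0
4 -5 1
5 -6 1

Derivation:
Center: (5, -5, 0). Add each direction:
  D0: (5, -5, 0) + (1, -1, 0) = (6, -6, 0)
  D1: (5, -5, 0) + (1, 0, -1) = (6, -5, -1)
  D2: (5, -5, 0) + (0, 1, -1) = (5, -4, -1)
  D3: (5, -5, 0) + (-1, 1, 0) = (4, -4, 0)
  D4: (5, -5, 0) + (-1, 0, 1) = (4, -5, 1)
  D5: (5, -5, 0) + (0, -1, 1) = (5, -6, 1)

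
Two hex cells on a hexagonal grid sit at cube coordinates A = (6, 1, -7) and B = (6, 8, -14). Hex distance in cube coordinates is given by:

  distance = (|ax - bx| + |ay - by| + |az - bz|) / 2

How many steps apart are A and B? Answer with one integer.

Answer: 7

Derivation:
|ax - bx| = |6 - 6| = 0
|ay - by| = |1 - 8| = 7
|az - bz| = |-7 - (-14)| = 7
distance = (0 + 7 + 7) / 2 = 14 / 2 = 7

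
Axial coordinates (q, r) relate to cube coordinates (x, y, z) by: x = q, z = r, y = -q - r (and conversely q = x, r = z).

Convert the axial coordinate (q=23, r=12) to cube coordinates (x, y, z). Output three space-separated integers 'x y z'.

Answer: 23 -35 12

Derivation:
x = q = 23
z = r = 12
y = -x - z = -(23) - (12) = -35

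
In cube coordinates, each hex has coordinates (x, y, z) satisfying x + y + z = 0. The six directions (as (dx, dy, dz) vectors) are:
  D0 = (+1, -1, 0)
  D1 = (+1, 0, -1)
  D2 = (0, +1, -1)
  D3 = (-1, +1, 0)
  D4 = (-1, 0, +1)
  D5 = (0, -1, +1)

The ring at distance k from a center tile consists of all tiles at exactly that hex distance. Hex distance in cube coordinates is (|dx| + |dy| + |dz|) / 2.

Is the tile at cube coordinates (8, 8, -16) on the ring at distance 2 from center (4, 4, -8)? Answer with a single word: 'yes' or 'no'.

Answer: no

Derivation:
|px - cx| = |8 - 4| = 4
|py - cy| = |8 - 4| = 4
|pz - cz| = |-16 - (-8)| = 8
distance = (4+4+8)/2 = 16/2 = 8
radius = 2; distance != radius -> no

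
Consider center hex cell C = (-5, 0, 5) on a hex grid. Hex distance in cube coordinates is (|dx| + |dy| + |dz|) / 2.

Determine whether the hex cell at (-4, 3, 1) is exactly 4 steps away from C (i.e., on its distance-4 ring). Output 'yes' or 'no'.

Answer: yes

Derivation:
|px - cx| = |-4 - (-5)| = 1
|py - cy| = |3 - 0| = 3
|pz - cz| = |1 - 5| = 4
distance = (1+3+4)/2 = 8/2 = 4
radius = 4; distance == radius -> yes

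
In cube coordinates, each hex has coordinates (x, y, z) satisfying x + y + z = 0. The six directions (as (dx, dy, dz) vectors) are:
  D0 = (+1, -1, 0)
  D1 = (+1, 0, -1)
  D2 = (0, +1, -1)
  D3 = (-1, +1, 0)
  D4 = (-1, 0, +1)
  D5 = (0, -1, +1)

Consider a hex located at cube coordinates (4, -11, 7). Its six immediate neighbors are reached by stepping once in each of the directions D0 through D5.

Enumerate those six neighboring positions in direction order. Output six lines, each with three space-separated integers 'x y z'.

Center: (4, -11, 7). Add each direction:
  D0: (4, -11, 7) + (1, -1, 0) = (5, -12, 7)
  D1: (4, -11, 7) + (1, 0, -1) = (5, -11, 6)
  D2: (4, -11, 7) + (0, 1, -1) = (4, -10, 6)
  D3: (4, -11, 7) + (-1, 1, 0) = (3, -10, 7)
  D4: (4, -11, 7) + (-1, 0, 1) = (3, -11, 8)
  D5: (4, -11, 7) + (0, -1, 1) = (4, -12, 8)

Answer: 5 -12 7
5 -11 6
4 -10 6
3 -10 7
3 -11 8
4 -12 8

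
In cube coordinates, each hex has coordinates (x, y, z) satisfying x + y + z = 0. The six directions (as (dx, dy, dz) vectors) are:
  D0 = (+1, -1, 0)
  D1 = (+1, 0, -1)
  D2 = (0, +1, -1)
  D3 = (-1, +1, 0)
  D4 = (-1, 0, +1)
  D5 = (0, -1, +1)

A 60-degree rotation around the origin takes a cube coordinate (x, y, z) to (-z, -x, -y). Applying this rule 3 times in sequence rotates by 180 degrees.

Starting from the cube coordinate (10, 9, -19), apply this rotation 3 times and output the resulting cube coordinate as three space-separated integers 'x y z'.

Answer: -10 -9 19

Derivation:
Start: (10, 9, -19)
Step 1: (10, 9, -19) -> (-(-19), -(10), -(9)) = (19, -10, -9)
Step 2: (19, -10, -9) -> (-(-9), -(19), -(-10)) = (9, -19, 10)
Step 3: (9, -19, 10) -> (-(10), -(9), -(-19)) = (-10, -9, 19)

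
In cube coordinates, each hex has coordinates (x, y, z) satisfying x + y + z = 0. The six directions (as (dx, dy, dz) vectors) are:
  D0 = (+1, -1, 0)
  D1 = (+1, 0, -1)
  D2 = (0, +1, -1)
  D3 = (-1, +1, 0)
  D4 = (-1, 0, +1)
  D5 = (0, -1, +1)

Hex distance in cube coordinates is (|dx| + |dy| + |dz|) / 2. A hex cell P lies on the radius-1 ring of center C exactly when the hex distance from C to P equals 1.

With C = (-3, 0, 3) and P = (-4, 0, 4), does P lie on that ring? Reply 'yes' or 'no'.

Answer: yes

Derivation:
|px - cx| = |-4 - (-3)| = 1
|py - cy| = |0 - 0| = 0
|pz - cz| = |4 - 3| = 1
distance = (1+0+1)/2 = 2/2 = 1
radius = 1; distance == radius -> yes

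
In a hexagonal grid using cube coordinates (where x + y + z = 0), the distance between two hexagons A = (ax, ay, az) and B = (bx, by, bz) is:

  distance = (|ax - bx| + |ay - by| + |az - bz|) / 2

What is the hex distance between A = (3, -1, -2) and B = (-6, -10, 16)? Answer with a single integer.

Answer: 18

Derivation:
|ax - bx| = |3 - (-6)| = 9
|ay - by| = |-1 - (-10)| = 9
|az - bz| = |-2 - 16| = 18
distance = (9 + 9 + 18) / 2 = 36 / 2 = 18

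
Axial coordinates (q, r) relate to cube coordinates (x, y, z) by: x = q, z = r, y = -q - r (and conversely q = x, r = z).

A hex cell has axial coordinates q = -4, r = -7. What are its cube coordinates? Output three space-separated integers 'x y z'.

Answer: -4 11 -7

Derivation:
x = q = -4
z = r = -7
y = -x - z = -(-4) - (-7) = 11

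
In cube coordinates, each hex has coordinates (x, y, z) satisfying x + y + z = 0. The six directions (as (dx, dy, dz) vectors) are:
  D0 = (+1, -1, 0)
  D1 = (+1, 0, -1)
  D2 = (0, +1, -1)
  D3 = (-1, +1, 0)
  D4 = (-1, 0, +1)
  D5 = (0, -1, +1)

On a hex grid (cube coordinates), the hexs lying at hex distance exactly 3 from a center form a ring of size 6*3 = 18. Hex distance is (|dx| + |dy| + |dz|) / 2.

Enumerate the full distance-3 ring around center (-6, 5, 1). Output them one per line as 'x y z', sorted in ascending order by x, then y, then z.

Walk ring at distance 3 from (-6, 5, 1):
Start at center + D4*3 = (-9, 5, 4)
  hex 0: (-9, 5, 4)
  hex 1: (-8, 4, 4)
  hex 2: (-7, 3, 4)
  hex 3: (-6, 2, 4)
  hex 4: (-5, 2, 3)
  hex 5: (-4, 2, 2)
  hex 6: (-3, 2, 1)
  hex 7: (-3, 3, 0)
  hex 8: (-3, 4, -1)
  hex 9: (-3, 5, -2)
  hex 10: (-4, 6, -2)
  hex 11: (-5, 7, -2)
  hex 12: (-6, 8, -2)
  hex 13: (-7, 8, -1)
  hex 14: (-8, 8, 0)
  hex 15: (-9, 8, 1)
  hex 16: (-9, 7, 2)
  hex 17: (-9, 6, 3)
Sorted: 18 hexes.

Answer: -9 5 4
-9 6 3
-9 7 2
-9 8 1
-8 4 4
-8 8 0
-7 3 4
-7 8 -1
-6 2 4
-6 8 -2
-5 2 3
-5 7 -2
-4 2 2
-4 6 -2
-3 2 1
-3 3 0
-3 4 -1
-3 5 -2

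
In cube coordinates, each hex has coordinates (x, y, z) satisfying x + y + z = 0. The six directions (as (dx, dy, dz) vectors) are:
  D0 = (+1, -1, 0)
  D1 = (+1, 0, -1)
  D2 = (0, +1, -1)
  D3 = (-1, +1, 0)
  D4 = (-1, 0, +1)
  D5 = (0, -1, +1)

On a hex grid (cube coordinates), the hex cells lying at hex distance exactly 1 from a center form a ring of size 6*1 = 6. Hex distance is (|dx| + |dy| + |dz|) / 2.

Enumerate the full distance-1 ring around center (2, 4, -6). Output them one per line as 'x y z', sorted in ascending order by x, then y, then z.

Answer: 1 4 -5
1 5 -6
2 3 -5
2 5 -7
3 3 -6
3 4 -7

Derivation:
Walk ring at distance 1 from (2, 4, -6):
Start at center + D4*1 = (1, 4, -5)
  hex 0: (1, 4, -5)
  hex 1: (2, 3, -5)
  hex 2: (3, 3, -6)
  hex 3: (3, 4, -7)
  hex 4: (2, 5, -7)
  hex 5: (1, 5, -6)
Sorted: 6 hexes.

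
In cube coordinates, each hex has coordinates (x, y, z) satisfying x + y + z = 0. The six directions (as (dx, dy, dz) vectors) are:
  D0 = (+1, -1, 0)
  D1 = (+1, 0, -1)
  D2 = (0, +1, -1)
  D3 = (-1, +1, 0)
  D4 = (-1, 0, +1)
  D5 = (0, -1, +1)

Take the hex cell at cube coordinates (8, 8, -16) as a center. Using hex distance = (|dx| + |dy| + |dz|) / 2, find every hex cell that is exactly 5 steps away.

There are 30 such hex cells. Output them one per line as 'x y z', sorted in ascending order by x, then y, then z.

Walk ring at distance 5 from (8, 8, -16):
Start at center + D4*5 = (3, 8, -11)
  hex 0: (3, 8, -11)
  hex 1: (4, 7, -11)
  hex 2: (5, 6, -11)
  hex 3: (6, 5, -11)
  hex 4: (7, 4, -11)
  hex 5: (8, 3, -11)
  hex 6: (9, 3, -12)
  hex 7: (10, 3, -13)
  hex 8: (11, 3, -14)
  hex 9: (12, 3, -15)
  hex 10: (13, 3, -16)
  hex 11: (13, 4, -17)
  hex 12: (13, 5, -18)
  hex 13: (13, 6, -19)
  hex 14: (13, 7, -20)
  hex 15: (13, 8, -21)
  hex 16: (12, 9, -21)
  hex 17: (11, 10, -21)
  hex 18: (10, 11, -21)
  hex 19: (9, 12, -21)
  hex 20: (8, 13, -21)
  hex 21: (7, 13, -20)
  hex 22: (6, 13, -19)
  hex 23: (5, 13, -18)
  hex 24: (4, 13, -17)
  hex 25: (3, 13, -16)
  hex 26: (3, 12, -15)
  hex 27: (3, 11, -14)
  hex 28: (3, 10, -13)
  hex 29: (3, 9, -12)
Sorted: 30 hexes.

Answer: 3 8 -11
3 9 -12
3 10 -13
3 11 -14
3 12 -15
3 13 -16
4 7 -11
4 13 -17
5 6 -11
5 13 -18
6 5 -11
6 13 -19
7 4 -11
7 13 -20
8 3 -11
8 13 -21
9 3 -12
9 12 -21
10 3 -13
10 11 -21
11 3 -14
11 10 -21
12 3 -15
12 9 -21
13 3 -16
13 4 -17
13 5 -18
13 6 -19
13 7 -20
13 8 -21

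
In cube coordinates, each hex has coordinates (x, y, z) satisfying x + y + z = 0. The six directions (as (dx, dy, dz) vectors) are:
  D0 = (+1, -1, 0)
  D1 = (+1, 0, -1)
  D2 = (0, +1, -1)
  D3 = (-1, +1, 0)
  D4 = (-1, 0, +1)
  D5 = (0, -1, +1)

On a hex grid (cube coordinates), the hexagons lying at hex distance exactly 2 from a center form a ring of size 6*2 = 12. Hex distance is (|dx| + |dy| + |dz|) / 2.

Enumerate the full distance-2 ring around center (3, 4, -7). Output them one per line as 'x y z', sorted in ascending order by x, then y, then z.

Answer: 1 4 -5
1 5 -6
1 6 -7
2 3 -5
2 6 -8
3 2 -5
3 6 -9
4 2 -6
4 5 -9
5 2 -7
5 3 -8
5 4 -9

Derivation:
Walk ring at distance 2 from (3, 4, -7):
Start at center + D4*2 = (1, 4, -5)
  hex 0: (1, 4, -5)
  hex 1: (2, 3, -5)
  hex 2: (3, 2, -5)
  hex 3: (4, 2, -6)
  hex 4: (5, 2, -7)
  hex 5: (5, 3, -8)
  hex 6: (5, 4, -9)
  hex 7: (4, 5, -9)
  hex 8: (3, 6, -9)
  hex 9: (2, 6, -8)
  hex 10: (1, 6, -7)
  hex 11: (1, 5, -6)
Sorted: 12 hexes.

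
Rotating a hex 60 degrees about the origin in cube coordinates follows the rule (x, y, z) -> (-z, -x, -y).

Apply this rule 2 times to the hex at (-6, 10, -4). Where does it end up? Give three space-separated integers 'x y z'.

Start: (-6, 10, -4)
Step 1: (-6, 10, -4) -> (-(-4), -(-6), -(10)) = (4, 6, -10)
Step 2: (4, 6, -10) -> (-(-10), -(4), -(6)) = (10, -4, -6)

Answer: 10 -4 -6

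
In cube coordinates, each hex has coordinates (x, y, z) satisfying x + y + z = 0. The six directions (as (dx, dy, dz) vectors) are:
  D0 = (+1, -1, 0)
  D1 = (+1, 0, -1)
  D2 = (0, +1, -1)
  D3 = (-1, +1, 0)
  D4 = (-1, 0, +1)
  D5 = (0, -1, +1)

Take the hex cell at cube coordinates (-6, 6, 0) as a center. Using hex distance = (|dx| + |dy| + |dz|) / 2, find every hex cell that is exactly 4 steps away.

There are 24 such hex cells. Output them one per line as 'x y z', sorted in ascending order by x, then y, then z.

Answer: -10 6 4
-10 7 3
-10 8 2
-10 9 1
-10 10 0
-9 5 4
-9 10 -1
-8 4 4
-8 10 -2
-7 3 4
-7 10 -3
-6 2 4
-6 10 -4
-5 2 3
-5 9 -4
-4 2 2
-4 8 -4
-3 2 1
-3 7 -4
-2 2 0
-2 3 -1
-2 4 -2
-2 5 -3
-2 6 -4

Derivation:
Walk ring at distance 4 from (-6, 6, 0):
Start at center + D4*4 = (-10, 6, 4)
  hex 0: (-10, 6, 4)
  hex 1: (-9, 5, 4)
  hex 2: (-8, 4, 4)
  hex 3: (-7, 3, 4)
  hex 4: (-6, 2, 4)
  hex 5: (-5, 2, 3)
  hex 6: (-4, 2, 2)
  hex 7: (-3, 2, 1)
  hex 8: (-2, 2, 0)
  hex 9: (-2, 3, -1)
  hex 10: (-2, 4, -2)
  hex 11: (-2, 5, -3)
  hex 12: (-2, 6, -4)
  hex 13: (-3, 7, -4)
  hex 14: (-4, 8, -4)
  hex 15: (-5, 9, -4)
  hex 16: (-6, 10, -4)
  hex 17: (-7, 10, -3)
  hex 18: (-8, 10, -2)
  hex 19: (-9, 10, -1)
  hex 20: (-10, 10, 0)
  hex 21: (-10, 9, 1)
  hex 22: (-10, 8, 2)
  hex 23: (-10, 7, 3)
Sorted: 24 hexes.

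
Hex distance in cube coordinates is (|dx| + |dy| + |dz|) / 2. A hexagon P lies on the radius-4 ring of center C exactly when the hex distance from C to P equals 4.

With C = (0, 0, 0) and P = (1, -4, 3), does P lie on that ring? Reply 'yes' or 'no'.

Answer: yes

Derivation:
|px - cx| = |1 - 0| = 1
|py - cy| = |-4 - 0| = 4
|pz - cz| = |3 - 0| = 3
distance = (1+4+3)/2 = 8/2 = 4
radius = 4; distance == radius -> yes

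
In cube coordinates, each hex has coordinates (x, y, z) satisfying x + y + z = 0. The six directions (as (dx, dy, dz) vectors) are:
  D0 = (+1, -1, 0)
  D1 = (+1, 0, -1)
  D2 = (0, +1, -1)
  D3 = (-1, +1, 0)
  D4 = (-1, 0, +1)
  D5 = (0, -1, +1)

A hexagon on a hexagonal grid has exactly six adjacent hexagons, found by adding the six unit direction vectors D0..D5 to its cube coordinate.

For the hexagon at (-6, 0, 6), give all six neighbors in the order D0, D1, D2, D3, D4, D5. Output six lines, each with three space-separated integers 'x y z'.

Answer: -5 -1 6
-5 0 5
-6 1 5
-7 1 6
-7 0 7
-6 -1 7

Derivation:
Center: (-6, 0, 6). Add each direction:
  D0: (-6, 0, 6) + (1, -1, 0) = (-5, -1, 6)
  D1: (-6, 0, 6) + (1, 0, -1) = (-5, 0, 5)
  D2: (-6, 0, 6) + (0, 1, -1) = (-6, 1, 5)
  D3: (-6, 0, 6) + (-1, 1, 0) = (-7, 1, 6)
  D4: (-6, 0, 6) + (-1, 0, 1) = (-7, 0, 7)
  D5: (-6, 0, 6) + (0, -1, 1) = (-6, -1, 7)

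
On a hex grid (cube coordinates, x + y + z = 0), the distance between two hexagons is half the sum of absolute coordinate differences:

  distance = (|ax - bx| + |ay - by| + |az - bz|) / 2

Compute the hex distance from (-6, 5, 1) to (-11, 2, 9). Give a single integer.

Answer: 8

Derivation:
|ax - bx| = |-6 - (-11)| = 5
|ay - by| = |5 - 2| = 3
|az - bz| = |1 - 9| = 8
distance = (5 + 3 + 8) / 2 = 16 / 2 = 8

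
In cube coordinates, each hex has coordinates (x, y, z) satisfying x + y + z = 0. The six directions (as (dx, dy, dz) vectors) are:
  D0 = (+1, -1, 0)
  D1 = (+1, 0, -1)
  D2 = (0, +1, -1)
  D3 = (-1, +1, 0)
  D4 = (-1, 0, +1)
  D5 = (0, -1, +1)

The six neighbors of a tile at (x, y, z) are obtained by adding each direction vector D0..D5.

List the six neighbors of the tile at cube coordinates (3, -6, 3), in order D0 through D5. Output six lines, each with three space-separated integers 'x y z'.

Answer: 4 -7 3
4 -6 2
3 -5 2
2 -5 3
2 -6 4
3 -7 4

Derivation:
Center: (3, -6, 3). Add each direction:
  D0: (3, -6, 3) + (1, -1, 0) = (4, -7, 3)
  D1: (3, -6, 3) + (1, 0, -1) = (4, -6, 2)
  D2: (3, -6, 3) + (0, 1, -1) = (3, -5, 2)
  D3: (3, -6, 3) + (-1, 1, 0) = (2, -5, 3)
  D4: (3, -6, 3) + (-1, 0, 1) = (2, -6, 4)
  D5: (3, -6, 3) + (0, -1, 1) = (3, -7, 4)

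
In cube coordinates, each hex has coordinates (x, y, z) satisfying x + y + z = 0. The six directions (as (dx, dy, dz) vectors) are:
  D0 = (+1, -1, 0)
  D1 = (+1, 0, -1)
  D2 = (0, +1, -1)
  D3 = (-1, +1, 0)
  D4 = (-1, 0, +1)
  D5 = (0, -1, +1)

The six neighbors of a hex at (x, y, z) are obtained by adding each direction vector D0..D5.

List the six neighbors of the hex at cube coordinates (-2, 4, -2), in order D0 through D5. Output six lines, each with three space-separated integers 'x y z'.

Answer: -1 3 -2
-1 4 -3
-2 5 -3
-3 5 -2
-3 4 -1
-2 3 -1

Derivation:
Center: (-2, 4, -2). Add each direction:
  D0: (-2, 4, -2) + (1, -1, 0) = (-1, 3, -2)
  D1: (-2, 4, -2) + (1, 0, -1) = (-1, 4, -3)
  D2: (-2, 4, -2) + (0, 1, -1) = (-2, 5, -3)
  D3: (-2, 4, -2) + (-1, 1, 0) = (-3, 5, -2)
  D4: (-2, 4, -2) + (-1, 0, 1) = (-3, 4, -1)
  D5: (-2, 4, -2) + (0, -1, 1) = (-2, 3, -1)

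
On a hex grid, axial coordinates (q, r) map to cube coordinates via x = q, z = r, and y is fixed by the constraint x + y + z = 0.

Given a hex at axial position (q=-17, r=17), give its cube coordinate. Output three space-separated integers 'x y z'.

Answer: -17 0 17

Derivation:
x = q = -17
z = r = 17
y = -x - z = -(-17) - (17) = 0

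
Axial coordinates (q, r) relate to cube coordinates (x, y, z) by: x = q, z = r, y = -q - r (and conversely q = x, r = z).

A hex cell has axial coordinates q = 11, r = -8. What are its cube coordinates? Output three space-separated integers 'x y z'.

x = q = 11
z = r = -8
y = -x - z = -(11) - (-8) = -3

Answer: 11 -3 -8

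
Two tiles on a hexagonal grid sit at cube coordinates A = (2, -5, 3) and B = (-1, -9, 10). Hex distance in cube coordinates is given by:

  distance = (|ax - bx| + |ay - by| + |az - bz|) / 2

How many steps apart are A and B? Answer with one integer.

Answer: 7

Derivation:
|ax - bx| = |2 - (-1)| = 3
|ay - by| = |-5 - (-9)| = 4
|az - bz| = |3 - 10| = 7
distance = (3 + 4 + 7) / 2 = 14 / 2 = 7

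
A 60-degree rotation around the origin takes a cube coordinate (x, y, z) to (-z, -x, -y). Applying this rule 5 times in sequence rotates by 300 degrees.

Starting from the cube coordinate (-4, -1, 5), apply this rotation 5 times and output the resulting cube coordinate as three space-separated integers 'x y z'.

Answer: 1 -5 4

Derivation:
Start: (-4, -1, 5)
Step 1: (-4, -1, 5) -> (-(5), -(-4), -(-1)) = (-5, 4, 1)
Step 2: (-5, 4, 1) -> (-(1), -(-5), -(4)) = (-1, 5, -4)
Step 3: (-1, 5, -4) -> (-(-4), -(-1), -(5)) = (4, 1, -5)
Step 4: (4, 1, -5) -> (-(-5), -(4), -(1)) = (5, -4, -1)
Step 5: (5, -4, -1) -> (-(-1), -(5), -(-4)) = (1, -5, 4)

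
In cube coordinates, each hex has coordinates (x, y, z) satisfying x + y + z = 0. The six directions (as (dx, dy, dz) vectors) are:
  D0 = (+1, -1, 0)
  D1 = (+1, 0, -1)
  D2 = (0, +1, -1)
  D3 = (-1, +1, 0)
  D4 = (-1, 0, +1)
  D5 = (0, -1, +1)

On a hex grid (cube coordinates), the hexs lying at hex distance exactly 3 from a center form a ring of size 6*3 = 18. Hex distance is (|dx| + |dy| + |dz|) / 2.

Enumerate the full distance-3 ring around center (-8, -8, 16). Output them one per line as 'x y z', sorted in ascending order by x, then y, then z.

Walk ring at distance 3 from (-8, -8, 16):
Start at center + D4*3 = (-11, -8, 19)
  hex 0: (-11, -8, 19)
  hex 1: (-10, -9, 19)
  hex 2: (-9, -10, 19)
  hex 3: (-8, -11, 19)
  hex 4: (-7, -11, 18)
  hex 5: (-6, -11, 17)
  hex 6: (-5, -11, 16)
  hex 7: (-5, -10, 15)
  hex 8: (-5, -9, 14)
  hex 9: (-5, -8, 13)
  hex 10: (-6, -7, 13)
  hex 11: (-7, -6, 13)
  hex 12: (-8, -5, 13)
  hex 13: (-9, -5, 14)
  hex 14: (-10, -5, 15)
  hex 15: (-11, -5, 16)
  hex 16: (-11, -6, 17)
  hex 17: (-11, -7, 18)
Sorted: 18 hexes.

Answer: -11 -8 19
-11 -7 18
-11 -6 17
-11 -5 16
-10 -9 19
-10 -5 15
-9 -10 19
-9 -5 14
-8 -11 19
-8 -5 13
-7 -11 18
-7 -6 13
-6 -11 17
-6 -7 13
-5 -11 16
-5 -10 15
-5 -9 14
-5 -8 13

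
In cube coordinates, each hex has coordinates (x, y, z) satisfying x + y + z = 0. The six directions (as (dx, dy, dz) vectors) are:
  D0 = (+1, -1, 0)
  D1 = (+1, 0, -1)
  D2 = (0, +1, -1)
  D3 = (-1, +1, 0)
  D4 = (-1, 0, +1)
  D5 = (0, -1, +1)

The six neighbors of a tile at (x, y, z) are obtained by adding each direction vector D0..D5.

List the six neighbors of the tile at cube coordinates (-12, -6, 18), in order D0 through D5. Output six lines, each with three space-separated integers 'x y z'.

Center: (-12, -6, 18). Add each direction:
  D0: (-12, -6, 18) + (1, -1, 0) = (-11, -7, 18)
  D1: (-12, -6, 18) + (1, 0, -1) = (-11, -6, 17)
  D2: (-12, -6, 18) + (0, 1, -1) = (-12, -5, 17)
  D3: (-12, -6, 18) + (-1, 1, 0) = (-13, -5, 18)
  D4: (-12, -6, 18) + (-1, 0, 1) = (-13, -6, 19)
  D5: (-12, -6, 18) + (0, -1, 1) = (-12, -7, 19)

Answer: -11 -7 18
-11 -6 17
-12 -5 17
-13 -5 18
-13 -6 19
-12 -7 19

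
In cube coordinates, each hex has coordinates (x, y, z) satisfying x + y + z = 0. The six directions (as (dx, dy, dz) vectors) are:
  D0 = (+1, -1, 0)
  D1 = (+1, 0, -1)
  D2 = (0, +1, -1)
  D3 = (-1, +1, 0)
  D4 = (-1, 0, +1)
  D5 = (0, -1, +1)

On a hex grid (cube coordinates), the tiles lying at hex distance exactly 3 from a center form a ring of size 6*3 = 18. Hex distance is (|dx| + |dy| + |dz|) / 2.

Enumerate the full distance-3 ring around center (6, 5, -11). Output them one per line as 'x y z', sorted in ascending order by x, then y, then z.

Answer: 3 5 -8
3 6 -9
3 7 -10
3 8 -11
4 4 -8
4 8 -12
5 3 -8
5 8 -13
6 2 -8
6 8 -14
7 2 -9
7 7 -14
8 2 -10
8 6 -14
9 2 -11
9 3 -12
9 4 -13
9 5 -14

Derivation:
Walk ring at distance 3 from (6, 5, -11):
Start at center + D4*3 = (3, 5, -8)
  hex 0: (3, 5, -8)
  hex 1: (4, 4, -8)
  hex 2: (5, 3, -8)
  hex 3: (6, 2, -8)
  hex 4: (7, 2, -9)
  hex 5: (8, 2, -10)
  hex 6: (9, 2, -11)
  hex 7: (9, 3, -12)
  hex 8: (9, 4, -13)
  hex 9: (9, 5, -14)
  hex 10: (8, 6, -14)
  hex 11: (7, 7, -14)
  hex 12: (6, 8, -14)
  hex 13: (5, 8, -13)
  hex 14: (4, 8, -12)
  hex 15: (3, 8, -11)
  hex 16: (3, 7, -10)
  hex 17: (3, 6, -9)
Sorted: 18 hexes.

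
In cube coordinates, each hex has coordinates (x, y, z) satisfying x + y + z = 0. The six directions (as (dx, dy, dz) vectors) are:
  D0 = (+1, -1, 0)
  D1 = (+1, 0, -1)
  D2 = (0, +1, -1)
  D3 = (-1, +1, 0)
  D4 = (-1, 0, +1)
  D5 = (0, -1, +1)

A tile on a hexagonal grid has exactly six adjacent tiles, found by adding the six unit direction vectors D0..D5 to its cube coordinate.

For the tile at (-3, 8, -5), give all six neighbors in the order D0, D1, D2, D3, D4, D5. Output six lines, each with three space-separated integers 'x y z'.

Center: (-3, 8, -5). Add each direction:
  D0: (-3, 8, -5) + (1, -1, 0) = (-2, 7, -5)
  D1: (-3, 8, -5) + (1, 0, -1) = (-2, 8, -6)
  D2: (-3, 8, -5) + (0, 1, -1) = (-3, 9, -6)
  D3: (-3, 8, -5) + (-1, 1, 0) = (-4, 9, -5)
  D4: (-3, 8, -5) + (-1, 0, 1) = (-4, 8, -4)
  D5: (-3, 8, -5) + (0, -1, 1) = (-3, 7, -4)

Answer: -2 7 -5
-2 8 -6
-3 9 -6
-4 9 -5
-4 8 -4
-3 7 -4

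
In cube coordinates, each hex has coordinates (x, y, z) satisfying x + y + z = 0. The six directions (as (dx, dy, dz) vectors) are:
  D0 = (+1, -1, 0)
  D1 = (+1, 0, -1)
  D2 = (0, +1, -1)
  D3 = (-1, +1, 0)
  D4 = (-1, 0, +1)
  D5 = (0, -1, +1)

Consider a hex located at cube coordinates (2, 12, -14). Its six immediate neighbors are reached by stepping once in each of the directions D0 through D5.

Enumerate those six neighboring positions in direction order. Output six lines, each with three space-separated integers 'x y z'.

Answer: 3 11 -14
3 12 -15
2 13 -15
1 13 -14
1 12 -13
2 11 -13

Derivation:
Center: (2, 12, -14). Add each direction:
  D0: (2, 12, -14) + (1, -1, 0) = (3, 11, -14)
  D1: (2, 12, -14) + (1, 0, -1) = (3, 12, -15)
  D2: (2, 12, -14) + (0, 1, -1) = (2, 13, -15)
  D3: (2, 12, -14) + (-1, 1, 0) = (1, 13, -14)
  D4: (2, 12, -14) + (-1, 0, 1) = (1, 12, -13)
  D5: (2, 12, -14) + (0, -1, 1) = (2, 11, -13)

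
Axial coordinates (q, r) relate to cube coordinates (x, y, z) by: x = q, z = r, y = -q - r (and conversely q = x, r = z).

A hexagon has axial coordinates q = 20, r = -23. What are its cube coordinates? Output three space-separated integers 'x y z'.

Answer: 20 3 -23

Derivation:
x = q = 20
z = r = -23
y = -x - z = -(20) - (-23) = 3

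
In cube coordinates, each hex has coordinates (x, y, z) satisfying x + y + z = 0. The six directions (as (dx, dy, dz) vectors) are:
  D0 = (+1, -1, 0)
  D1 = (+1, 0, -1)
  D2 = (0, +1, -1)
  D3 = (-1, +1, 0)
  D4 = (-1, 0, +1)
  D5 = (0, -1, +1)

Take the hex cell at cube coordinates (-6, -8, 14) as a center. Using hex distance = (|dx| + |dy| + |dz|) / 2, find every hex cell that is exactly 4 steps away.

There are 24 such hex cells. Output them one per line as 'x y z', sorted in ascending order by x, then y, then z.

Answer: -10 -8 18
-10 -7 17
-10 -6 16
-10 -5 15
-10 -4 14
-9 -9 18
-9 -4 13
-8 -10 18
-8 -4 12
-7 -11 18
-7 -4 11
-6 -12 18
-6 -4 10
-5 -12 17
-5 -5 10
-4 -12 16
-4 -6 10
-3 -12 15
-3 -7 10
-2 -12 14
-2 -11 13
-2 -10 12
-2 -9 11
-2 -8 10

Derivation:
Walk ring at distance 4 from (-6, -8, 14):
Start at center + D4*4 = (-10, -8, 18)
  hex 0: (-10, -8, 18)
  hex 1: (-9, -9, 18)
  hex 2: (-8, -10, 18)
  hex 3: (-7, -11, 18)
  hex 4: (-6, -12, 18)
  hex 5: (-5, -12, 17)
  hex 6: (-4, -12, 16)
  hex 7: (-3, -12, 15)
  hex 8: (-2, -12, 14)
  hex 9: (-2, -11, 13)
  hex 10: (-2, -10, 12)
  hex 11: (-2, -9, 11)
  hex 12: (-2, -8, 10)
  hex 13: (-3, -7, 10)
  hex 14: (-4, -6, 10)
  hex 15: (-5, -5, 10)
  hex 16: (-6, -4, 10)
  hex 17: (-7, -4, 11)
  hex 18: (-8, -4, 12)
  hex 19: (-9, -4, 13)
  hex 20: (-10, -4, 14)
  hex 21: (-10, -5, 15)
  hex 22: (-10, -6, 16)
  hex 23: (-10, -7, 17)
Sorted: 24 hexes.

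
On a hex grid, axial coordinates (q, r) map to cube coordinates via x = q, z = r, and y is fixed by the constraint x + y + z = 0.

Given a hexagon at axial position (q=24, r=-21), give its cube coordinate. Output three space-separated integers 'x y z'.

x = q = 24
z = r = -21
y = -x - z = -(24) - (-21) = -3

Answer: 24 -3 -21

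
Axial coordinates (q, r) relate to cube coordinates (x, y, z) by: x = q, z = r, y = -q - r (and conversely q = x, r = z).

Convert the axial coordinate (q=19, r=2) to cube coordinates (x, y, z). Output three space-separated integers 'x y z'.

Answer: 19 -21 2

Derivation:
x = q = 19
z = r = 2
y = -x - z = -(19) - (2) = -21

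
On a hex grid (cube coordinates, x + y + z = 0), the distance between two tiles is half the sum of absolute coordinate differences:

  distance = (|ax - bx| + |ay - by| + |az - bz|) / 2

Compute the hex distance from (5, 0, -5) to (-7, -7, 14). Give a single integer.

|ax - bx| = |5 - (-7)| = 12
|ay - by| = |0 - (-7)| = 7
|az - bz| = |-5 - 14| = 19
distance = (12 + 7 + 19) / 2 = 38 / 2 = 19

Answer: 19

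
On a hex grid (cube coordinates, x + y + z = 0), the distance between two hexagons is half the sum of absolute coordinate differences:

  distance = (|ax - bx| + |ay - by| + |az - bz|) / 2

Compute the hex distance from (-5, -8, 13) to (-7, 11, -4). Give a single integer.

Answer: 19

Derivation:
|ax - bx| = |-5 - (-7)| = 2
|ay - by| = |-8 - 11| = 19
|az - bz| = |13 - (-4)| = 17
distance = (2 + 19 + 17) / 2 = 38 / 2 = 19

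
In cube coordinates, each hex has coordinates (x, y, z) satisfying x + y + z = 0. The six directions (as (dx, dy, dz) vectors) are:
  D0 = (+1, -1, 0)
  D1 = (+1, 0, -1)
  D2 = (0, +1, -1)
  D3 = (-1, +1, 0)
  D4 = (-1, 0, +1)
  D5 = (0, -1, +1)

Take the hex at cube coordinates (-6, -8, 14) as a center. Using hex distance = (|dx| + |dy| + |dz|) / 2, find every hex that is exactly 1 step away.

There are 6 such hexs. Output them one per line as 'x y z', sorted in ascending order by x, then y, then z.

Answer: -7 -8 15
-7 -7 14
-6 -9 15
-6 -7 13
-5 -9 14
-5 -8 13

Derivation:
Walk ring at distance 1 from (-6, -8, 14):
Start at center + D4*1 = (-7, -8, 15)
  hex 0: (-7, -8, 15)
  hex 1: (-6, -9, 15)
  hex 2: (-5, -9, 14)
  hex 3: (-5, -8, 13)
  hex 4: (-6, -7, 13)
  hex 5: (-7, -7, 14)
Sorted: 6 hexes.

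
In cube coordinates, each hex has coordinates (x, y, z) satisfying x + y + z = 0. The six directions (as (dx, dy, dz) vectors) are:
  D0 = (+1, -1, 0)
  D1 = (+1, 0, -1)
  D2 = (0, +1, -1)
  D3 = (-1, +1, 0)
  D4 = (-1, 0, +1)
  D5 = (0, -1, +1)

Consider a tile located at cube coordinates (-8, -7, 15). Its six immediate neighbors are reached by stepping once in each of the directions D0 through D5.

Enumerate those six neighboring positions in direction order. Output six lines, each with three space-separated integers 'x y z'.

Answer: -7 -8 15
-7 -7 14
-8 -6 14
-9 -6 15
-9 -7 16
-8 -8 16

Derivation:
Center: (-8, -7, 15). Add each direction:
  D0: (-8, -7, 15) + (1, -1, 0) = (-7, -8, 15)
  D1: (-8, -7, 15) + (1, 0, -1) = (-7, -7, 14)
  D2: (-8, -7, 15) + (0, 1, -1) = (-8, -6, 14)
  D3: (-8, -7, 15) + (-1, 1, 0) = (-9, -6, 15)
  D4: (-8, -7, 15) + (-1, 0, 1) = (-9, -7, 16)
  D5: (-8, -7, 15) + (0, -1, 1) = (-8, -8, 16)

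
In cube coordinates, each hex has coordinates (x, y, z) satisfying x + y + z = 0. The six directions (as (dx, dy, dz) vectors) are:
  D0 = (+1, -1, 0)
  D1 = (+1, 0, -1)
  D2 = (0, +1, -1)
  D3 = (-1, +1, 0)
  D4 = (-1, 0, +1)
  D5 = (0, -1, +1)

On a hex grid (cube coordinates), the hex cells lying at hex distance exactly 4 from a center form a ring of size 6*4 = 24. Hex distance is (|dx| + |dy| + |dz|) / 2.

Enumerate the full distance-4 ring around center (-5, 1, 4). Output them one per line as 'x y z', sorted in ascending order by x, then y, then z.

Walk ring at distance 4 from (-5, 1, 4):
Start at center + D4*4 = (-9, 1, 8)
  hex 0: (-9, 1, 8)
  hex 1: (-8, 0, 8)
  hex 2: (-7, -1, 8)
  hex 3: (-6, -2, 8)
  hex 4: (-5, -3, 8)
  hex 5: (-4, -3, 7)
  hex 6: (-3, -3, 6)
  hex 7: (-2, -3, 5)
  hex 8: (-1, -3, 4)
  hex 9: (-1, -2, 3)
  hex 10: (-1, -1, 2)
  hex 11: (-1, 0, 1)
  hex 12: (-1, 1, 0)
  hex 13: (-2, 2, 0)
  hex 14: (-3, 3, 0)
  hex 15: (-4, 4, 0)
  hex 16: (-5, 5, 0)
  hex 17: (-6, 5, 1)
  hex 18: (-7, 5, 2)
  hex 19: (-8, 5, 3)
  hex 20: (-9, 5, 4)
  hex 21: (-9, 4, 5)
  hex 22: (-9, 3, 6)
  hex 23: (-9, 2, 7)
Sorted: 24 hexes.

Answer: -9 1 8
-9 2 7
-9 3 6
-9 4 5
-9 5 4
-8 0 8
-8 5 3
-7 -1 8
-7 5 2
-6 -2 8
-6 5 1
-5 -3 8
-5 5 0
-4 -3 7
-4 4 0
-3 -3 6
-3 3 0
-2 -3 5
-2 2 0
-1 -3 4
-1 -2 3
-1 -1 2
-1 0 1
-1 1 0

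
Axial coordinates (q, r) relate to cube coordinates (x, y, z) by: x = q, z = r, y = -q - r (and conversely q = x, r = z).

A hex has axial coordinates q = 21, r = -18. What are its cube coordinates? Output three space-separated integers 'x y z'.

x = q = 21
z = r = -18
y = -x - z = -(21) - (-18) = -3

Answer: 21 -3 -18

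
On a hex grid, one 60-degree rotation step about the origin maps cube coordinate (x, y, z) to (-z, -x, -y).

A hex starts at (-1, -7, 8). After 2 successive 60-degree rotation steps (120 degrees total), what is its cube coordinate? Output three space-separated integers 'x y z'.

Start: (-1, -7, 8)
Step 1: (-1, -7, 8) -> (-(8), -(-1), -(-7)) = (-8, 1, 7)
Step 2: (-8, 1, 7) -> (-(7), -(-8), -(1)) = (-7, 8, -1)

Answer: -7 8 -1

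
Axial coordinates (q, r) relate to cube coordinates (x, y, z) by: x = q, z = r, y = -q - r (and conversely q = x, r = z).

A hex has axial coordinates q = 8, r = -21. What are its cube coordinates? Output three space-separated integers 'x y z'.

Answer: 8 13 -21

Derivation:
x = q = 8
z = r = -21
y = -x - z = -(8) - (-21) = 13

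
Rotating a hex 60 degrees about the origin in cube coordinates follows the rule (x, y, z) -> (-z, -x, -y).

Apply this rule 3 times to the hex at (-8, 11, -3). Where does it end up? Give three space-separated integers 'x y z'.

Start: (-8, 11, -3)
Step 1: (-8, 11, -3) -> (-(-3), -(-8), -(11)) = (3, 8, -11)
Step 2: (3, 8, -11) -> (-(-11), -(3), -(8)) = (11, -3, -8)
Step 3: (11, -3, -8) -> (-(-8), -(11), -(-3)) = (8, -11, 3)

Answer: 8 -11 3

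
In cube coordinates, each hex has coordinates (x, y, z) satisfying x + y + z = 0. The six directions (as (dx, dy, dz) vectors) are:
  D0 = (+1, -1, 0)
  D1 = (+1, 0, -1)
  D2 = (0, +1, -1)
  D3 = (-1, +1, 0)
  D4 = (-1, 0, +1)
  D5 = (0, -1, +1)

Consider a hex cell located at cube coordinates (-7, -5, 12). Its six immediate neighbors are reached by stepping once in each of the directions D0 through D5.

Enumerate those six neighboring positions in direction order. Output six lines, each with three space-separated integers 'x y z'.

Center: (-7, -5, 12). Add each direction:
  D0: (-7, -5, 12) + (1, -1, 0) = (-6, -6, 12)
  D1: (-7, -5, 12) + (1, 0, -1) = (-6, -5, 11)
  D2: (-7, -5, 12) + (0, 1, -1) = (-7, -4, 11)
  D3: (-7, -5, 12) + (-1, 1, 0) = (-8, -4, 12)
  D4: (-7, -5, 12) + (-1, 0, 1) = (-8, -5, 13)
  D5: (-7, -5, 12) + (0, -1, 1) = (-7, -6, 13)

Answer: -6 -6 12
-6 -5 11
-7 -4 11
-8 -4 12
-8 -5 13
-7 -6 13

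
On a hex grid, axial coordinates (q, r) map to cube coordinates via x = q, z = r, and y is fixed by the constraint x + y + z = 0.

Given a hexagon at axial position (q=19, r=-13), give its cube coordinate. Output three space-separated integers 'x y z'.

Answer: 19 -6 -13

Derivation:
x = q = 19
z = r = -13
y = -x - z = -(19) - (-13) = -6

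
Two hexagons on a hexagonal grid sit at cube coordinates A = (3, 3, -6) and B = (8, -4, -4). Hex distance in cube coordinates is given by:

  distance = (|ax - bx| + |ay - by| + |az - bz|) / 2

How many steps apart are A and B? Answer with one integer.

Answer: 7

Derivation:
|ax - bx| = |3 - 8| = 5
|ay - by| = |3 - (-4)| = 7
|az - bz| = |-6 - (-4)| = 2
distance = (5 + 7 + 2) / 2 = 14 / 2 = 7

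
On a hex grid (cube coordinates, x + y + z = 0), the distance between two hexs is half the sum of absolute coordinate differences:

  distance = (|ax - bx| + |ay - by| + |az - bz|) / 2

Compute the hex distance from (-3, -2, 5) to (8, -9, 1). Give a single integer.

Answer: 11

Derivation:
|ax - bx| = |-3 - 8| = 11
|ay - by| = |-2 - (-9)| = 7
|az - bz| = |5 - 1| = 4
distance = (11 + 7 + 4) / 2 = 22 / 2 = 11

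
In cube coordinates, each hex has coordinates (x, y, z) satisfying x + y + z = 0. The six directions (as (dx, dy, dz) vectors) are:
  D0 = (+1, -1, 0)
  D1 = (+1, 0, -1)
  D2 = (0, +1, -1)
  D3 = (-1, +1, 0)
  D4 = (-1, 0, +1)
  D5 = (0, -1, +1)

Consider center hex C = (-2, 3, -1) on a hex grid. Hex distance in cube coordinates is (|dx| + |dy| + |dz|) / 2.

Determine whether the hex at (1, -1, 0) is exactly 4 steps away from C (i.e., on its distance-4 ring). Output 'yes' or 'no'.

Answer: yes

Derivation:
|px - cx| = |1 - (-2)| = 3
|py - cy| = |-1 - 3| = 4
|pz - cz| = |0 - (-1)| = 1
distance = (3+4+1)/2 = 8/2 = 4
radius = 4; distance == radius -> yes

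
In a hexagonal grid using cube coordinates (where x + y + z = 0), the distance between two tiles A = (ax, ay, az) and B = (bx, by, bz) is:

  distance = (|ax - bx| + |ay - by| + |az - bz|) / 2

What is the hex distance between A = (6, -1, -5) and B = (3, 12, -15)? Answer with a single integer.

Answer: 13

Derivation:
|ax - bx| = |6 - 3| = 3
|ay - by| = |-1 - 12| = 13
|az - bz| = |-5 - (-15)| = 10
distance = (3 + 13 + 10) / 2 = 26 / 2 = 13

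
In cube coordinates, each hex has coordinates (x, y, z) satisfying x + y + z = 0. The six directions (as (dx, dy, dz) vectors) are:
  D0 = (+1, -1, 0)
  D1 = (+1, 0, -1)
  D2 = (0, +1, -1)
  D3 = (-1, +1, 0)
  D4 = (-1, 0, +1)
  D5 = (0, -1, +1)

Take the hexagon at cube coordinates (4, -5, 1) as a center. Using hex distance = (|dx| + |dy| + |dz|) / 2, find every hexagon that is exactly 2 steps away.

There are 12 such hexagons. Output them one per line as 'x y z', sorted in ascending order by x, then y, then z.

Answer: 2 -5 3
2 -4 2
2 -3 1
3 -6 3
3 -3 0
4 -7 3
4 -3 -1
5 -7 2
5 -4 -1
6 -7 1
6 -6 0
6 -5 -1

Derivation:
Walk ring at distance 2 from (4, -5, 1):
Start at center + D4*2 = (2, -5, 3)
  hex 0: (2, -5, 3)
  hex 1: (3, -6, 3)
  hex 2: (4, -7, 3)
  hex 3: (5, -7, 2)
  hex 4: (6, -7, 1)
  hex 5: (6, -6, 0)
  hex 6: (6, -5, -1)
  hex 7: (5, -4, -1)
  hex 8: (4, -3, -1)
  hex 9: (3, -3, 0)
  hex 10: (2, -3, 1)
  hex 11: (2, -4, 2)
Sorted: 12 hexes.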